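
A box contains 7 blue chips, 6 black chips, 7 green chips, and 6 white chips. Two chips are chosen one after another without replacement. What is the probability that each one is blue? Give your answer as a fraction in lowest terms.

21/325

P(all blue) = 7/26 × 6/25 = 42/650 = 21/325.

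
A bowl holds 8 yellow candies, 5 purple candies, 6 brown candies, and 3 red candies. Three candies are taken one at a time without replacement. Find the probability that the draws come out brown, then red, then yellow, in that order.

Each draw changes the counts, so multiply the conditional probabilities along the sequence:
P = 6/22 × 3/21 × 8/20 = 144/9240 = 6/385.

6/385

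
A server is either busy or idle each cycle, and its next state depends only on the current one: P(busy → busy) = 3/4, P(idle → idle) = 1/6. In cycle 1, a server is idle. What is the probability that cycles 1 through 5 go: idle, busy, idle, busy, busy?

25/192

Cycle 1 is given. For each transition, use the conditional probability from the current state:
P(busy | idle) = 5/6; P(idle | busy) = 1/4; P(busy | idle) = 5/6; P(busy | busy) = 3/4.
P = 5/6 × 1/4 × 5/6 × 3/4 = 75/576 = 25/192.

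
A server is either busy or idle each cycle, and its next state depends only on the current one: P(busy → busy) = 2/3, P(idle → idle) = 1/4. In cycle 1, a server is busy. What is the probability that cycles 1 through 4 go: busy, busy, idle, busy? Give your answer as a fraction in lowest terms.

1/6

Cycle 1 is given. For each transition, use the conditional probability from the current state:
P(busy | busy) = 2/3; P(idle | busy) = 1/3; P(busy | idle) = 3/4.
P = 2/3 × 1/3 × 3/4 = 6/36 = 1/6.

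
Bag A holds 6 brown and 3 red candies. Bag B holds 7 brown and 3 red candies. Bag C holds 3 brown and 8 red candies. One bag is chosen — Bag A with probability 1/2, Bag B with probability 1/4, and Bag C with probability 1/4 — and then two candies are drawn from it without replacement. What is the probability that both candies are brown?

From Bag A: P(both brown) = (6/9)(5/8) = 5/12.
From Bag B: P(both brown) = (7/10)(6/9) = 7/15.
From Bag C: P(both brown) = (3/11)(2/10) = 3/55.
Total probability = (1/2)(5/12) + (1/4)(7/15) + (1/4)(3/55) = 149/440.

149/440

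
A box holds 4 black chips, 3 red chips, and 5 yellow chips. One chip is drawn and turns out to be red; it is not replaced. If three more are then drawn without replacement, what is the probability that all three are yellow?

2/33

With the first chip removed, 5 yellow remain out of 11.
P = 5/11 × 4/10 × 3/9 = 60/990 = 2/33.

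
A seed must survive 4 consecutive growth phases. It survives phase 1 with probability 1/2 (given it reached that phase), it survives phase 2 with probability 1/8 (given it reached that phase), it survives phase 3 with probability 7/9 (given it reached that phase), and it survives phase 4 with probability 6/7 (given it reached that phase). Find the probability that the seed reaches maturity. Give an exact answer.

1/24

Each stage is reached only if all earlier stages succeed, so
P = 1/2 × 1/8 × 7/9 × 6/7 = 42/1008 = 1/24.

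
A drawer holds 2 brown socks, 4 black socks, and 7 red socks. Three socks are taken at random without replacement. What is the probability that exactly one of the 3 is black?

One ordering (black drawn first) has probability 4/13 × 9/12 × 8/11 = 288/1716 = 24/143.
There are C(3,1) = 3 such orderings, each equally likely, so P = 3 × 24/143 = 72/143.

72/143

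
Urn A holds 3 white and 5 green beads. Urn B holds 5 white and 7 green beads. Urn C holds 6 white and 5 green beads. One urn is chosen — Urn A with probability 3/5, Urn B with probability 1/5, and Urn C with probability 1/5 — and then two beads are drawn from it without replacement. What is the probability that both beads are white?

From Urn A: P(both white) = (3/8)(2/7) = 3/28.
From Urn B: P(both white) = (5/12)(4/11) = 5/33.
From Urn C: P(both white) = (6/11)(5/10) = 3/11.
Total probability = (3/5)(3/28) + (1/5)(5/33) + (1/5)(3/11) = 689/4620.

689/4620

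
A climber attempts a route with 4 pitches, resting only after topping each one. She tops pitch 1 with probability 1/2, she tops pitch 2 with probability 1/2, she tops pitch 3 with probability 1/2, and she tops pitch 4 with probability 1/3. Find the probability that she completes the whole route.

Multiplying along the chain,
P = 1/2 × 1/2 × 1/2 × 1/3 = 1/24.

1/24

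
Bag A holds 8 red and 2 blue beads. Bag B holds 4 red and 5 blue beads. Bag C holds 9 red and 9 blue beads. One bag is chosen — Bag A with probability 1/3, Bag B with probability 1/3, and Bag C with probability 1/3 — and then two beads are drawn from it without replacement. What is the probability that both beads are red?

From Bag A: P(both red) = (8/10)(7/9) = 28/45.
From Bag B: P(both red) = (4/9)(3/8) = 1/6.
From Bag C: P(both red) = (9/18)(8/17) = 4/17.
Total probability = (1/3)(28/45) + (1/3)(1/6) + (1/3)(4/17) = 1567/4590.

1567/4590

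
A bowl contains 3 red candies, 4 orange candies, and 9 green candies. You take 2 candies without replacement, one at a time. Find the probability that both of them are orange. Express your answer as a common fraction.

1/20

P(all orange) = 4/16 × 3/15 = 12/240 = 1/20.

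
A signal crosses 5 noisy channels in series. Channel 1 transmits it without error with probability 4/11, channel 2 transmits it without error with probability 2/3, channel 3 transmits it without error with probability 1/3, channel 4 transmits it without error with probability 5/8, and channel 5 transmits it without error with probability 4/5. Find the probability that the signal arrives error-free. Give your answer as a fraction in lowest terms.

4/99

Multiplying along the chain,
P = 4/11 × 2/3 × 1/3 × 5/8 × 4/5 = 160/3960 = 4/99.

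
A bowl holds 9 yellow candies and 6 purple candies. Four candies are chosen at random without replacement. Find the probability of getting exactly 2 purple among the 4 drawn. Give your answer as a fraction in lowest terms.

One ordering (purple drawn first) has probability 6/15 × 5/14 × 9/13 × 8/12 = 2160/32760 = 6/91.
There are C(4,2) = 6 such orderings, each equally likely, so P = 6 × 6/91 = 36/91.

36/91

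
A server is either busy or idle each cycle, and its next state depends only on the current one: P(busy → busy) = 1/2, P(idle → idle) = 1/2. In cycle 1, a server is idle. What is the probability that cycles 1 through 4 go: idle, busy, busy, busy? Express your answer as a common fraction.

1/8

Cycle 1 is given. For each transition, use the conditional probability from the current state:
P(busy | idle) = 1/2; P(busy | busy) = 1/2; P(busy | busy) = 1/2.
P = 1/2 × 1/2 × 1/2 = 1/8.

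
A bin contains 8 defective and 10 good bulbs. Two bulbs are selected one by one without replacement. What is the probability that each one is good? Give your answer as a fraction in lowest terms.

5/17

P = 10/18 × 9/17 = 90/306 = 5/17.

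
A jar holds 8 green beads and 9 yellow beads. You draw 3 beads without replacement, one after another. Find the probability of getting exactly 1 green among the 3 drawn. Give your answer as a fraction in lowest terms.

36/85

One ordering (green drawn first) has probability 8/17 × 9/16 × 8/15 = 576/4080 = 12/85.
There are C(3,1) = 3 such orderings, each equally likely, so P = 3 × 12/85 = 36/85.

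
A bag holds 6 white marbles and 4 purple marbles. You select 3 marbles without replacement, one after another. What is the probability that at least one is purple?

5/6

P(no purple) = 6/10 × 5/9 × 4/8 = 120/720 = 1/6.
P(at least one) = 1 − 1/6 = 5/6.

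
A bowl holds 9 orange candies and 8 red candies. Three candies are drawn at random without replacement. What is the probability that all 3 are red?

P(every draw is red) = 8/17 × 7/16 × 6/15 = 336/4080 = 7/85.

7/85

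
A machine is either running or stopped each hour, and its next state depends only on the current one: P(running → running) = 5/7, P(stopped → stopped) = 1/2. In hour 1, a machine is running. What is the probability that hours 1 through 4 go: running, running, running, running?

Hour 1 is given. For each transition, use the conditional probability from the current state:
P(running | running) = 5/7; P(running | running) = 5/7; P(running | running) = 5/7.
P = 5/7 × 5/7 × 5/7 = 125/343.

125/343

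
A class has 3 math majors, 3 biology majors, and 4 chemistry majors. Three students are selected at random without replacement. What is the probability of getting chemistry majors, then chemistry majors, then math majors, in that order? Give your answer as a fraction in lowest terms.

1/20

Chain rule:
P = 4/10 × 3/9 × 3/8 = 36/720 = 1/20.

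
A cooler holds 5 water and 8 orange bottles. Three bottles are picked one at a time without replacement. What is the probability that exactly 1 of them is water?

70/143

One ordering (water drawn first) has probability 5/13 × 8/12 × 7/11 = 280/1716 = 70/429.
There are C(3,1) = 3 such orderings, each equally likely, so P = 3 × 70/429 = 70/143.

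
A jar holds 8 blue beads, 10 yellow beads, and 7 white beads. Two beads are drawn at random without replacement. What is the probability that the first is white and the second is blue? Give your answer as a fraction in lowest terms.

Each draw changes the counts, so multiply the conditional probabilities along the sequence:
P = 7/25 × 8/24 = 56/600 = 7/75.

7/75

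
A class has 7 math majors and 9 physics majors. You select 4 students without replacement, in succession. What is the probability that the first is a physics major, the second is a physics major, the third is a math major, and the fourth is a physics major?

21/260

Multiply the probability of each draw given the previous ones:
P = 9/16 × 8/15 × 7/14 × 7/13 = 3528/43680 = 21/260.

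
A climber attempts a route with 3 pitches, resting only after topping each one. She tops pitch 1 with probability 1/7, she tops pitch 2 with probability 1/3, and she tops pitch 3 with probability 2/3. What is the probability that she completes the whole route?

2/63

The events are sequential, so multiply the conditional probabilities:
P = 1/7 × 1/3 × 2/3 = 2/63.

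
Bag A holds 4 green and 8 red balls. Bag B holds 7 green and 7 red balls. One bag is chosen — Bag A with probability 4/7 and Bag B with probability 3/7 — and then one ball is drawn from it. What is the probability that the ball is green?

From Bag A: P(green) = 4/12.
From Bag B: P(green) = 7/14.
Total probability = (4/7)(4/12) + (3/7)(7/14) = 17/42.

17/42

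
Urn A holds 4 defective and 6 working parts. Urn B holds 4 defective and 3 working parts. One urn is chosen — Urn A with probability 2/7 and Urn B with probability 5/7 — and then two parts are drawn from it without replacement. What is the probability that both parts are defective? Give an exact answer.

From Urn A: P(both defective) = (4/10)(3/9) = 2/15.
From Urn B: P(both defective) = (4/7)(3/6) = 2/7.
Total probability = (2/7)(2/15) + (5/7)(2/7) = 178/735.

178/735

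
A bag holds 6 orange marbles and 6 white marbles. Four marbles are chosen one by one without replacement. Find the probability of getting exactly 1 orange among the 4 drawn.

One ordering (orange drawn first) has probability 6/12 × 6/11 × 5/10 × 4/9 = 720/11880 = 2/33.
There are C(4,1) = 4 such orderings, each equally likely, so P = 4 × 2/33 = 8/33.

8/33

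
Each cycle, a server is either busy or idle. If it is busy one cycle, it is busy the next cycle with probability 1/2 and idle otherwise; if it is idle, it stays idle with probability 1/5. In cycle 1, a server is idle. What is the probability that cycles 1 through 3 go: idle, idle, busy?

4/25

Cycle 1 is given. For each transition, use the conditional probability from the current state:
P(idle | idle) = 1/5; P(busy | idle) = 4/5.
P = 1/5 × 4/5 = 4/25.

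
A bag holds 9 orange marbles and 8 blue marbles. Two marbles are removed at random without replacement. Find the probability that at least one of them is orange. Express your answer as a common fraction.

P(no orange) = 8/17 × 7/16 = 56/272 = 7/34.
P(at least one) = 1 − 7/34 = 27/34.

27/34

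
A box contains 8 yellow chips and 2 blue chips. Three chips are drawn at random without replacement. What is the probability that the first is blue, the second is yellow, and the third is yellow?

Multiply the probability of each draw given the previous ones:
P = 2/10 × 8/9 × 7/8 = 112/720 = 7/45.

7/45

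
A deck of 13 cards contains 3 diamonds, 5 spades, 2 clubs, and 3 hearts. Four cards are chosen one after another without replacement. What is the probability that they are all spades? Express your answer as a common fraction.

P(all spades) = 5/13 × 4/12 × 3/11 × 2/10 = 120/17160 = 1/143.

1/143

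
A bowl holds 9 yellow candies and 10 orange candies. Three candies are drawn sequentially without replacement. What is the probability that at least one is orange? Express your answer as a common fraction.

P(no orange) = 9/19 × 8/18 × 7/17 = 504/5814 = 28/323.
P(at least one) = 1 − 28/323 = 295/323.

295/323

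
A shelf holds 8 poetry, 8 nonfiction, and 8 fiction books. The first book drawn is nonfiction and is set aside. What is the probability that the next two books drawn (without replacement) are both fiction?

28/253

After the first draw, 8 of the remaining 23 books are fiction.
P = 8/23 × 7/22 = 56/506 = 28/253.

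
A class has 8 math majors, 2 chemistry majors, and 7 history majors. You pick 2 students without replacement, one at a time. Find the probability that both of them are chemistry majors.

1/136

P(every draw is a chemistry major) = 2/17 × 1/16 = 2/272 = 1/136.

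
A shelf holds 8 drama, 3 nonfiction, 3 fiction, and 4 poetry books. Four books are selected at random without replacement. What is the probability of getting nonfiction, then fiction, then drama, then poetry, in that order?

1/255

Multiply the probability of each draw given the previous ones:
P = 3/18 × 3/17 × 8/16 × 4/15 = 288/73440 = 1/255.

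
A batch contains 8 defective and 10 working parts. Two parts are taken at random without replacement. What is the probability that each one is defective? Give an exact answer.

P(all defective) = 8/18 × 7/17 = 56/306 = 28/153.

28/153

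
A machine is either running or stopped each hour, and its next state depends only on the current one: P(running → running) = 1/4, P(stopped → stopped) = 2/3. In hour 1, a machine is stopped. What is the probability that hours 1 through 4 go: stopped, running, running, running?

Hour 1 is given. For each transition, use the conditional probability from the current state:
P(running | stopped) = 1/3; P(running | running) = 1/4; P(running | running) = 1/4.
P = 1/3 × 1/4 × 1/4 = 1/48.

1/48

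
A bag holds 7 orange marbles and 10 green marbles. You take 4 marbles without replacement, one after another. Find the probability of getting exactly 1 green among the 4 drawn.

5/34

One ordering (green drawn first) has probability 10/17 × 7/16 × 6/15 × 5/14 = 2100/57120 = 5/136.
There are C(4,1) = 4 such orderings, each equally likely, so P = 4 × 5/136 = 5/34.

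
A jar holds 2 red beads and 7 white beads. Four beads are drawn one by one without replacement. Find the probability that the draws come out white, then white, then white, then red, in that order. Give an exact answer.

Chain rule:
P = 7/9 × 6/8 × 5/7 × 2/6 = 420/3024 = 5/36.

5/36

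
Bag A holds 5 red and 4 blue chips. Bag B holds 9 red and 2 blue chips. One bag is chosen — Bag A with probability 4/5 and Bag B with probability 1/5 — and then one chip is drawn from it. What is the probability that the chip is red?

301/495

From Bag A: P(red) = 5/9.
From Bag B: P(red) = 9/11.
Total probability = (4/5)(5/9) + (1/5)(9/11) = 301/495.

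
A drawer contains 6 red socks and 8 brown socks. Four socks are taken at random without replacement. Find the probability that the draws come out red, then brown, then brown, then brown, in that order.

Chain rule:
P = 6/14 × 8/13 × 7/12 × 6/11 = 2016/24024 = 12/143.

12/143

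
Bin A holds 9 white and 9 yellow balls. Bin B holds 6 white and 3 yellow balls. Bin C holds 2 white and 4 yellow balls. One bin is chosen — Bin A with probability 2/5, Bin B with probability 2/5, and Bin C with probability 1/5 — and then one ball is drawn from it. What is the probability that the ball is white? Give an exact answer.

8/15

From Bin A: P(white) = 9/18.
From Bin B: P(white) = 6/9.
From Bin C: P(white) = 2/6.
Total probability = (2/5)(9/18) + (2/5)(6/9) + (1/5)(2/6) = 8/15.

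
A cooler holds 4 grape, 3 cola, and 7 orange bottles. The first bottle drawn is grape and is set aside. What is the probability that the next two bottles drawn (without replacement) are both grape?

After the first draw, 3 of the remaining 13 bottles are grape.
P = 3/13 × 2/12 = 6/156 = 1/26.

1/26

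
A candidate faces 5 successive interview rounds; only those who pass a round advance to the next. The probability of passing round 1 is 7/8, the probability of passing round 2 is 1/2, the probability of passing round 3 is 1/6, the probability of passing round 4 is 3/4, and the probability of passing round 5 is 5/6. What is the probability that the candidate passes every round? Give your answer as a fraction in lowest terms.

35/768

The events are sequential, so multiply the conditional probabilities:
P = 7/8 × 1/2 × 1/6 × 3/4 × 5/6 = 105/2304 = 35/768.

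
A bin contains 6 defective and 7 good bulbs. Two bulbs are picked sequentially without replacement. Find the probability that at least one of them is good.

P(no good) = 6/13 × 5/12 = 30/156 = 5/26.
P(at least one) = 1 − 5/26 = 21/26.

21/26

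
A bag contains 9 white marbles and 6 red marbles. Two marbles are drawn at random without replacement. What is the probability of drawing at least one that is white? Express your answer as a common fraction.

P(no white) = 6/15 × 5/14 = 30/210 = 1/7.
P(at least one) = 1 − 1/7 = 6/7.

6/7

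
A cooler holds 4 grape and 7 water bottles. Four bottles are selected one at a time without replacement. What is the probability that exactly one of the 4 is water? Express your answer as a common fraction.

One ordering (water drawn first) has probability 7/11 × 4/10 × 3/9 × 2/8 = 168/7920 = 7/330.
There are C(4,1) = 4 such orderings, each equally likely, so P = 4 × 7/330 = 14/165.

14/165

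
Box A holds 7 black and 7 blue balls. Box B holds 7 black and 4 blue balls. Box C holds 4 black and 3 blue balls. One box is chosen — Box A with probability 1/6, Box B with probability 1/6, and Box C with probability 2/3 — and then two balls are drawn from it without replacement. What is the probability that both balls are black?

4393/15015

From Box A: P(both black) = (7/14)(6/13) = 3/13.
From Box B: P(both black) = (7/11)(6/10) = 21/55.
From Box C: P(both black) = (4/7)(3/6) = 2/7.
Total probability = (1/6)(3/13) + (1/6)(21/55) + (2/3)(2/7) = 4393/15015.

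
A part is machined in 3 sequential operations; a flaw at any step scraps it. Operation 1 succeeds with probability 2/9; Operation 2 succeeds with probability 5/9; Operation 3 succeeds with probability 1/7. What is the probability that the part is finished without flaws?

Multiplying along the chain,
P = 2/9 × 5/9 × 1/7 = 10/567.

10/567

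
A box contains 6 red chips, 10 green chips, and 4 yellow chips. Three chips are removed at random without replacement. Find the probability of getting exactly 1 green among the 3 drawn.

One ordering (green drawn first) has probability 10/20 × 10/19 × 9/18 = 900/6840 = 5/38.
There are C(3,1) = 3 such orderings, each equally likely, so P = 3 × 5/38 = 15/38.

15/38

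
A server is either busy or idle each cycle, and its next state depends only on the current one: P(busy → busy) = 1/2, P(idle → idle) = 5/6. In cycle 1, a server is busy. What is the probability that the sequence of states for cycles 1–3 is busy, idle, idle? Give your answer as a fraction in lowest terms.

Cycle 1 is given. For each transition, use the conditional probability from the current state:
P(idle | busy) = 1/2; P(idle | idle) = 5/6.
P = 1/2 × 5/6 = 5/12.

5/12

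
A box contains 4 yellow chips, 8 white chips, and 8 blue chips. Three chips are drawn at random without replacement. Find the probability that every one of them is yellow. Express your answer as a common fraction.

1/285

P = 4/20 × 3/19 × 2/18 = 24/6840 = 1/285.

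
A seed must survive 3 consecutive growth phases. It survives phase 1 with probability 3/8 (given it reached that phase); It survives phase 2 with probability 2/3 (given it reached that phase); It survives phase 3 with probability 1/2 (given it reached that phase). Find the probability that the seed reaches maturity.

1/8

Each stage is reached only if all earlier stages succeed, so
P = 3/8 × 2/3 × 1/2 = 6/48 = 1/8.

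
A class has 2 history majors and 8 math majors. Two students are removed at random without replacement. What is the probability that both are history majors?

P = 2/10 × 1/9 = 2/90 = 1/45.

1/45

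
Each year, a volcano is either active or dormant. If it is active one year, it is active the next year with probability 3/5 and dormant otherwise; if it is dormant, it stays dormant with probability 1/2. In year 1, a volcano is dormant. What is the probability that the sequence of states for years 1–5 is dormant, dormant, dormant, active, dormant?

Year 1 is given. For each transition, use the conditional probability from the current state:
P(dormant | dormant) = 1/2; P(dormant | dormant) = 1/2; P(active | dormant) = 1/2; P(dormant | active) = 2/5.
P = 1/2 × 1/2 × 1/2 × 2/5 = 2/40 = 1/20.

1/20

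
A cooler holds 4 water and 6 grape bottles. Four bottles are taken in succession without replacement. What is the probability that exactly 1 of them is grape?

One ordering (grape drawn first) has probability 6/10 × 4/9 × 3/8 × 2/7 = 144/5040 = 1/35.
There are C(4,1) = 4 such orderings, each equally likely, so P = 4 × 1/35 = 4/35.

4/35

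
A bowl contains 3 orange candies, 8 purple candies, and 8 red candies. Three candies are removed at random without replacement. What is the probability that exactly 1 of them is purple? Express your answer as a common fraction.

One ordering (purple drawn first) has probability 8/19 × 11/18 × 10/17 = 880/5814 = 440/2907.
There are C(3,1) = 3 such orderings, each equally likely, so P = 3 × 440/2907 = 440/969.

440/969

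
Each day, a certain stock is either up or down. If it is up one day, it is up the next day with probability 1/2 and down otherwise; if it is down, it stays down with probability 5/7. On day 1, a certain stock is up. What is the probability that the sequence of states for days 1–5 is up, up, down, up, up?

1/28

Day 1 is given. For each transition, use the conditional probability from the current state:
P(up | up) = 1/2; P(down | up) = 1/2; P(up | down) = 2/7; P(up | up) = 1/2.
P = 1/2 × 1/2 × 2/7 × 1/2 = 2/56 = 1/28.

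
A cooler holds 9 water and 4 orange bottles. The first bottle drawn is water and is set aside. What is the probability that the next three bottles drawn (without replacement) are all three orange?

After the first draw, 4 of the remaining 12 bottles are orange.
P = 4/12 × 3/11 × 2/10 = 24/1320 = 1/55.

1/55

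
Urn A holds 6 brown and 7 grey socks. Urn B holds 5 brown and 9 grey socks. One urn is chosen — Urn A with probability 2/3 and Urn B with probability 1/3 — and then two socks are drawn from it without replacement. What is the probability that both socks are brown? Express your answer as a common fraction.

15/91

From Urn A: P(both brown) = (6/13)(5/12) = 5/26.
From Urn B: P(both brown) = (5/14)(4/13) = 10/91.
Total probability = (2/3)(5/26) + (1/3)(10/91) = 15/91.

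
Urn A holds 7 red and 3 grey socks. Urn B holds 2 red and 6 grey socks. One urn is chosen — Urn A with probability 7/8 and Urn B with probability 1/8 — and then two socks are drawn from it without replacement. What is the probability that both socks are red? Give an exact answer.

From Urn A: P(both red) = (7/10)(6/9) = 7/15.
From Urn B: P(both red) = (2/8)(1/7) = 1/28.
Total probability = (7/8)(7/15) + (1/8)(1/28) = 1387/3360.

1387/3360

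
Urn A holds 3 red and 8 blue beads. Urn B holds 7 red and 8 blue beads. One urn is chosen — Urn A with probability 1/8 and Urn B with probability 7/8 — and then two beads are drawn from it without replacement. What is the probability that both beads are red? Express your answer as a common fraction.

2/11

From Urn A: P(both red) = (3/11)(2/10) = 3/55.
From Urn B: P(both red) = (7/15)(6/14) = 1/5.
Total probability = (1/8)(3/55) + (7/8)(1/5) = 2/11.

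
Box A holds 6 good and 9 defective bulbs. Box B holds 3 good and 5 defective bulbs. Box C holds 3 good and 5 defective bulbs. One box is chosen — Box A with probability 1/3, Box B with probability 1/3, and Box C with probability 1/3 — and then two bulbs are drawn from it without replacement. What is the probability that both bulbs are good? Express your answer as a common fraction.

5/42

From Box A: P(both good) = (6/15)(5/14) = 1/7.
From Box B: P(both good) = (3/8)(2/7) = 3/28.
From Box C: P(both good) = (3/8)(2/7) = 3/28.
Total probability = (1/3)(1/7) + (1/3)(3/28) + (1/3)(3/28) = 5/42.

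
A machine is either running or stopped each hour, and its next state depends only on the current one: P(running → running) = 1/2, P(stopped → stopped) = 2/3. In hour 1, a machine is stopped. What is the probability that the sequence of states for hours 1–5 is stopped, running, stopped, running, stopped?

Hour 1 is given. For each transition, use the conditional probability from the current state:
P(running | stopped) = 1/3; P(stopped | running) = 1/2; P(running | stopped) = 1/3; P(stopped | running) = 1/2.
P = 1/3 × 1/2 × 1/3 × 1/2 = 1/36.

1/36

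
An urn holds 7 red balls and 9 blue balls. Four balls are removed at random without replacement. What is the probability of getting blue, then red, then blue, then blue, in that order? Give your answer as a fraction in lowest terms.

Each draw changes the counts, so multiply the conditional probabilities along the sequence:
P = 9/16 × 7/15 × 8/14 × 7/13 = 3528/43680 = 21/260.

21/260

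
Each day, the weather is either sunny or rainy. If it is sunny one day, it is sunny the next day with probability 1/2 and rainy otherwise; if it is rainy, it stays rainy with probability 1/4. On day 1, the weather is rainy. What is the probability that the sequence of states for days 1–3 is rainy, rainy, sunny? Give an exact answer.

3/16

Day 1 is given. For each transition, use the conditional probability from the current state:
P(rainy | rainy) = 1/4; P(sunny | rainy) = 3/4.
P = 1/4 × 3/4 = 3/16.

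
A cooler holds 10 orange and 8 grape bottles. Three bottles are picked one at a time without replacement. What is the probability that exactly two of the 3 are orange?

15/34

One ordering (orange drawn first) has probability 10/18 × 9/17 × 8/16 = 720/4896 = 5/34.
There are C(3,2) = 3 such orderings, each equally likely, so P = 3 × 5/34 = 15/34.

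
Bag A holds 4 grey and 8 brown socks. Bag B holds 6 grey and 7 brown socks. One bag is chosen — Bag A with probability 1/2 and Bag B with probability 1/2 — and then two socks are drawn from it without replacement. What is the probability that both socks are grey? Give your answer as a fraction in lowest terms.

81/572

From Bag A: P(both grey) = (4/12)(3/11) = 1/11.
From Bag B: P(both grey) = (6/13)(5/12) = 5/26.
Total probability = (1/2)(1/11) + (1/2)(5/26) = 81/572.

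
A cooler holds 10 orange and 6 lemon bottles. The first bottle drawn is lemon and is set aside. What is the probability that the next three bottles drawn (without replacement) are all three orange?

24/91

After the first draw, 10 of the remaining 15 bottles are orange.
P = 10/15 × 9/14 × 8/13 = 720/2730 = 24/91.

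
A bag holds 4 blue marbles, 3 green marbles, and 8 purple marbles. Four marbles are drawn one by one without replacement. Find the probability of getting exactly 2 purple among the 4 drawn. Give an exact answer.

One ordering (purple drawn first) has probability 8/15 × 7/14 × 7/13 × 6/12 = 2352/32760 = 14/195.
There are C(4,2) = 6 such orderings, each equally likely, so P = 6 × 14/195 = 28/65.

28/65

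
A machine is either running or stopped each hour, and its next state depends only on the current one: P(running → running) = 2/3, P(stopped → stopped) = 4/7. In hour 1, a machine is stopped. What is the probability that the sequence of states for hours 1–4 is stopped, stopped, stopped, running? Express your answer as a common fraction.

Hour 1 is given. For each transition, use the conditional probability from the current state:
P(stopped | stopped) = 4/7; P(stopped | stopped) = 4/7; P(running | stopped) = 3/7.
P = 4/7 × 4/7 × 3/7 = 48/343.

48/343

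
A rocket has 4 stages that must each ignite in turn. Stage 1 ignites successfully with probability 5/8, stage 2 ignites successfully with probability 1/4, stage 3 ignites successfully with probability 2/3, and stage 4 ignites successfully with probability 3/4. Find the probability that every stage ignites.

5/64

The events are sequential, so multiply the conditional probabilities:
P = 5/8 × 1/4 × 2/3 × 3/4 = 30/384 = 5/64.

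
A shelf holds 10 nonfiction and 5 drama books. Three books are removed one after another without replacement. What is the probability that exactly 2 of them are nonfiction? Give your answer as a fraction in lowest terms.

One ordering (nonfiction drawn first) has probability 10/15 × 9/14 × 5/13 = 450/2730 = 15/91.
There are C(3,2) = 3 such orderings, each equally likely, so P = 3 × 15/91 = 45/91.

45/91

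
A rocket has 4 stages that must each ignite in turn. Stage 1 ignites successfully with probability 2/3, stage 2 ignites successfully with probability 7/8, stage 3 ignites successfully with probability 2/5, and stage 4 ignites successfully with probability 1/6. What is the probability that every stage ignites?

The events are sequential, so multiply the conditional probabilities:
P = 2/3 × 7/8 × 2/5 × 1/6 = 28/720 = 7/180.

7/180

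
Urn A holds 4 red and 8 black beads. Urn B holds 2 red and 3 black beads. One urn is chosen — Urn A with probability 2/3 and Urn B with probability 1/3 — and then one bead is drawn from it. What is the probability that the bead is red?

16/45

From Urn A: P(red) = 4/12.
From Urn B: P(red) = 2/5.
Total probability = (2/3)(4/12) + (1/3)(2/5) = 16/45.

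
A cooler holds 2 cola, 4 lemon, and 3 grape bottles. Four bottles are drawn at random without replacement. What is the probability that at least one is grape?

P(no grape) = 6/9 × 5/8 × 4/7 × 3/6 = 360/3024 = 5/42.
P(at least one) = 1 − 5/42 = 37/42.

37/42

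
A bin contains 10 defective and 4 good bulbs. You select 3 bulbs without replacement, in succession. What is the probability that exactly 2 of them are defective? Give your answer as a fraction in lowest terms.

One ordering (defective drawn first) has probability 10/14 × 9/13 × 4/12 = 360/2184 = 15/91.
There are C(3,2) = 3 such orderings, each equally likely, so P = 3 × 15/91 = 45/91.

45/91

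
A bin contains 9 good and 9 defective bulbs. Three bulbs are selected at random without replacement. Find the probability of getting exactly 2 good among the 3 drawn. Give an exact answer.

27/68

One ordering (good drawn first) has probability 9/18 × 8/17 × 9/16 = 648/4896 = 9/68.
There are C(3,2) = 3 such orderings, each equally likely, so P = 3 × 9/68 = 27/68.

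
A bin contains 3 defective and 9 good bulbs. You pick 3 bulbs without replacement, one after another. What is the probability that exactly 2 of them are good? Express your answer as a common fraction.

27/55

One ordering (good drawn first) has probability 9/12 × 8/11 × 3/10 = 216/1320 = 9/55.
There are C(3,2) = 3 such orderings, each equally likely, so P = 3 × 9/55 = 27/55.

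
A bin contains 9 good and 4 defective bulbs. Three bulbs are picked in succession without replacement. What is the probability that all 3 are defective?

P(every draw is defective) = 4/13 × 3/12 × 2/11 = 24/1716 = 2/143.

2/143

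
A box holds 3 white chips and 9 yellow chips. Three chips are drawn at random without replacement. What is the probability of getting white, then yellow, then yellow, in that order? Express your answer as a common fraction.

Chain rule:
P = 3/12 × 9/11 × 8/10 = 216/1320 = 9/55.

9/55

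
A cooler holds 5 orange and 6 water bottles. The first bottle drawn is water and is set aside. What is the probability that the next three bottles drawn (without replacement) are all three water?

With the first bottle removed, 5 water remain out of 10.
P = 5/10 × 4/9 × 3/8 = 60/720 = 1/12.

1/12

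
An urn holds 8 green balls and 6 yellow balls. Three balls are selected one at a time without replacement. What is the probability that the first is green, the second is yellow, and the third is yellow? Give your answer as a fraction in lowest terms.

Each draw changes the counts, so multiply the conditional probabilities along the sequence:
P = 8/14 × 6/13 × 5/12 = 240/2184 = 10/91.

10/91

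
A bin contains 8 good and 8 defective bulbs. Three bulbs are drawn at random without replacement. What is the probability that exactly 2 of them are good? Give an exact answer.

One ordering (good drawn first) has probability 8/16 × 7/15 × 8/14 = 448/3360 = 2/15.
There are C(3,2) = 3 such orderings, each equally likely, so P = 3 × 2/15 = 2/5.

2/5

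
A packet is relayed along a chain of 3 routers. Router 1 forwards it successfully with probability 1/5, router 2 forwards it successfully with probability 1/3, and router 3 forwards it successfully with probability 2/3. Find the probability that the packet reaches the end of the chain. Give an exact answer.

2/45

Multiplying along the chain,
P = 1/5 × 1/3 × 2/3 = 2/45.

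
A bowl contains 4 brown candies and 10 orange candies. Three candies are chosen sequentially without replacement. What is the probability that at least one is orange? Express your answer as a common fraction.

P(no orange) = 4/14 × 3/13 × 2/12 = 24/2184 = 1/91.
P(at least one) = 1 − 1/91 = 90/91.

90/91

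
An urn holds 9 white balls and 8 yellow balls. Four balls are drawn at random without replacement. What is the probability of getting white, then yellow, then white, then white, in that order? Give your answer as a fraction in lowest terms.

Chain rule:
P = 9/17 × 8/16 × 8/15 × 7/14 = 4032/57120 = 6/85.

6/85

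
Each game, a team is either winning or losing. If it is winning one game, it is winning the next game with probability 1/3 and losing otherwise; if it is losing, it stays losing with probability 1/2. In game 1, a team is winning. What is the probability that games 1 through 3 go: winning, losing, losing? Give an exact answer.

Game 1 is given. For each transition, use the conditional probability from the current state:
P(losing | winning) = 2/3; P(losing | losing) = 1/2.
P = 2/3 × 1/2 = 2/6 = 1/3.

1/3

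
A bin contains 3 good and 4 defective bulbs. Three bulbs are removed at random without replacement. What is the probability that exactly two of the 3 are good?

One ordering (good drawn first) has probability 3/7 × 2/6 × 4/5 = 24/210 = 4/35.
There are C(3,2) = 3 such orderings, each equally likely, so P = 3 × 4/35 = 12/35.

12/35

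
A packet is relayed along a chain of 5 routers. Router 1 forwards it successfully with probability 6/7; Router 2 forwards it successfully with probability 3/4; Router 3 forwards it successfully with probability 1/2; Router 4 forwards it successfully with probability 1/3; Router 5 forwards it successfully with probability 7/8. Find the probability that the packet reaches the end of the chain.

The events are sequential, so multiply the conditional probabilities:
P = 6/7 × 3/4 × 1/2 × 1/3 × 7/8 = 126/1344 = 3/32.

3/32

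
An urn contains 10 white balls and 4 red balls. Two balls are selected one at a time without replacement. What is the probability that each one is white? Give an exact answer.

45/91

P(every draw is white) = 10/14 × 9/13 = 90/182 = 45/91.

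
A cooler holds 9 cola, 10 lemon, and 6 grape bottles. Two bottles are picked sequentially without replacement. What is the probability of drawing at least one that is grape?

P(no grape) = 19/25 × 18/24 = 342/600 = 57/100.
P(at least one) = 1 − 57/100 = 43/100.

43/100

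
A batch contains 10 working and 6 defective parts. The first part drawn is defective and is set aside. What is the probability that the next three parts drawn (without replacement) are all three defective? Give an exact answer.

2/91

After the first draw, 5 of the remaining 15 parts are defective.
P = 5/15 × 4/14 × 3/13 = 60/2730 = 2/91.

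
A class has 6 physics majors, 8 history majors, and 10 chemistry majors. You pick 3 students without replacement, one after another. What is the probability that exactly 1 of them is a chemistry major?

455/1012

One ordering (a chemistry major drawn first) has probability 10/24 × 14/23 × 13/22 = 1820/12144 = 455/3036.
There are C(3,1) = 3 such orderings, each equally likely, so P = 3 × 455/3036 = 455/1012.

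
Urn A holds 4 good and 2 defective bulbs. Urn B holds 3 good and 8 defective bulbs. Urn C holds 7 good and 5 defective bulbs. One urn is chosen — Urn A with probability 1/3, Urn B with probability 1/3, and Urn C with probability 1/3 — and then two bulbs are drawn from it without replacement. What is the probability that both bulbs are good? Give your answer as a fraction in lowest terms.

17/66

From Urn A: P(both good) = (4/6)(3/5) = 2/5.
From Urn B: P(both good) = (3/11)(2/10) = 3/55.
From Urn C: P(both good) = (7/12)(6/11) = 7/22.
Total probability = (1/3)(2/5) + (1/3)(3/55) + (1/3)(7/22) = 17/66.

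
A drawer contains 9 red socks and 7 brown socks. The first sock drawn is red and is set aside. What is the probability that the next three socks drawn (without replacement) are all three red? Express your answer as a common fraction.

With the first sock removed, 8 red remain out of 15.
P = 8/15 × 7/14 × 6/13 = 336/2730 = 8/65.

8/65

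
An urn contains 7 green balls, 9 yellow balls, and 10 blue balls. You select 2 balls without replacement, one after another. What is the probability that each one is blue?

P = 10/26 × 9/25 = 90/650 = 9/65.

9/65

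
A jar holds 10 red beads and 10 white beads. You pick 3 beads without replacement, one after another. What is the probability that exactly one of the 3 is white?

One ordering (white drawn first) has probability 10/20 × 10/19 × 9/18 = 900/6840 = 5/38.
There are C(3,1) = 3 such orderings, each equally likely, so P = 3 × 5/38 = 15/38.

15/38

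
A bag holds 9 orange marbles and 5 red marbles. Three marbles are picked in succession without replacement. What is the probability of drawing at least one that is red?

P(no red) = 9/14 × 8/13 × 7/12 = 504/2184 = 3/13.
P(at least one) = 1 − 3/13 = 10/13.

10/13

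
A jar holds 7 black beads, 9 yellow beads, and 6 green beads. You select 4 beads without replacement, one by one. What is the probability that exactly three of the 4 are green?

One ordering (green drawn first) has probability 6/22 × 5/21 × 4/20 × 16/19 = 1920/175560 = 16/1463.
There are C(4,3) = 4 such orderings, each equally likely, so P = 4 × 16/1463 = 64/1463.

64/1463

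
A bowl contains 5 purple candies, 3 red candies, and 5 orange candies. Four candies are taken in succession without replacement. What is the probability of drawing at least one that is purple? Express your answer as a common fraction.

P(no purple) = 8/13 × 7/12 × 6/11 × 5/10 = 1680/17160 = 14/143.
P(at least one) = 1 − 14/143 = 129/143.

129/143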